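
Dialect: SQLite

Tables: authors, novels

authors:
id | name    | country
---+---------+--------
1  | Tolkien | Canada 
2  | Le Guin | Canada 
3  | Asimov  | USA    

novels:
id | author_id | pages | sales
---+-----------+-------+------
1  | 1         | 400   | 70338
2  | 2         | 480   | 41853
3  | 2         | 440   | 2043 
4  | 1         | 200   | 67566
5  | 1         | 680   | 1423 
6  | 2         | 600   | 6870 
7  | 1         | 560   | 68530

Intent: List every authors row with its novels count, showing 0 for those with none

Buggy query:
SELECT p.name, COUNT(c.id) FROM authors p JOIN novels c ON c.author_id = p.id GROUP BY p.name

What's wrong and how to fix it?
Bug: An inner join excludes parents with zero children

Fix: Switch to LEFT JOIN to retain unmatched parent rows

Corrected query:
SELECT p.name, COUNT(c.id) FROM authors p LEFT JOIN novels c ON c.author_id = p.id GROUP BY p.name

Result:
name    | COUNT(c.id)
--------+------------
Asimov  | 0          
Le Guin | 3          
Tolkien | 4          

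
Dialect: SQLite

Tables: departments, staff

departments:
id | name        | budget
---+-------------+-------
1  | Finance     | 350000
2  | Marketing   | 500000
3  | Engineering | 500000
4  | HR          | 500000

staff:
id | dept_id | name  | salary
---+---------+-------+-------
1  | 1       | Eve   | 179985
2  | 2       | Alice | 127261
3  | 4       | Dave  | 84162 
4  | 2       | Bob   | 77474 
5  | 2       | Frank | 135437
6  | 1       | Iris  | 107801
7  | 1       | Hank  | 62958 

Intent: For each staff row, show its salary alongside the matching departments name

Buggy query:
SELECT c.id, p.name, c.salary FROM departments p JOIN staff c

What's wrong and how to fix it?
Bug: Missing join condition: each staff row is matched to all departments rows instead of just its own

Fix: Specify the join condition linking the foreign key to the parent id

Corrected query:
SELECT c.id, p.name, c.salary FROM departments p JOIN staff c ON c.dept_id = p.id

Result:
id | name      | salary
---+-----------+-------
1  | Finance   | 179985
2  | Marketing | 127261
3  | HR        | 84162 
4  | Marketing | 77474 
5  | Marketing | 135437
6  | Finance   | 107801
7  | Finance   | 62958 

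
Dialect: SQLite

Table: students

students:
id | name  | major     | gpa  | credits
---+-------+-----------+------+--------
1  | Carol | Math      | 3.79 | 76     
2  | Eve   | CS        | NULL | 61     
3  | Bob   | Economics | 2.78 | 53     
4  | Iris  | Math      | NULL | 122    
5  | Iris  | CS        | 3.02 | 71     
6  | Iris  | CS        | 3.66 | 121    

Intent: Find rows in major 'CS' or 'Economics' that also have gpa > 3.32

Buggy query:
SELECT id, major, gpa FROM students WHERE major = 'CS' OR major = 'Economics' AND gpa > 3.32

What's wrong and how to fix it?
Bug: Without parentheses, AND is evaluated before OR, so the gpa filter only applies to the 'Economics' branch

Fix: Group the OR with parentheses (or use IN), then AND the threshold

Corrected query:
SELECT id, major, gpa FROM students WHERE (major = 'CS' OR major = 'Economics') AND gpa > 3.32

Result:
id | major | gpa 
---+-------+-----
6  | CS    | 3.66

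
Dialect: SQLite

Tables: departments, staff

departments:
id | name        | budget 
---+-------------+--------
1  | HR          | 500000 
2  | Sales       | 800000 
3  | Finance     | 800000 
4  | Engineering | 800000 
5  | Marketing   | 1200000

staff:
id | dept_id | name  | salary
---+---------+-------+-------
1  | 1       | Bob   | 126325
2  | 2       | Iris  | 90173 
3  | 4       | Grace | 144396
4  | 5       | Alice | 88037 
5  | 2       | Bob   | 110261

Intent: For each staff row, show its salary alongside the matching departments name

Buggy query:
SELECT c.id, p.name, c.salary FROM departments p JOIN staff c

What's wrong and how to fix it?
Bug: Missing join condition: each staff row is matched to all departments rows instead of just its own

Fix: Specify the join condition linking the foreign key to the parent id

Corrected query:
SELECT c.id, p.name, c.salary FROM departments p JOIN staff c ON c.dept_id = p.id

Result:
id | name        | salary
---+-------------+-------
1  | HR          | 126325
2  | Sales       | 90173 
3  | Engineering | 144396
4  | Marketing   | 88037 
5  | Sales       | 110261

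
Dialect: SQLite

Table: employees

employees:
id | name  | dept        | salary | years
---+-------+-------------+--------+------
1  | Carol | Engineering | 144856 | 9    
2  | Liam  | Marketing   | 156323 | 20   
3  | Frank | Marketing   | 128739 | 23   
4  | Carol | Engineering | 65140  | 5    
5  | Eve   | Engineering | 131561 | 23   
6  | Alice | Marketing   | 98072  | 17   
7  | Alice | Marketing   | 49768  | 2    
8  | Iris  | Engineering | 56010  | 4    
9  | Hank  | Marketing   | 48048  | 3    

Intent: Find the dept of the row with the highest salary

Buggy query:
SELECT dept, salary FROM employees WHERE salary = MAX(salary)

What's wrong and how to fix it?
Bug: MAX(salary) is an aggregate and cannot be used directly in WHERE

Fix: Wrap MAX in a scalar subquery so WHERE compares against a single value

Corrected query:
SELECT dept, salary FROM employees WHERE salary = (SELECT MAX(salary) FROM employees)

Result:
dept      | salary
----------+-------
Marketing | 156323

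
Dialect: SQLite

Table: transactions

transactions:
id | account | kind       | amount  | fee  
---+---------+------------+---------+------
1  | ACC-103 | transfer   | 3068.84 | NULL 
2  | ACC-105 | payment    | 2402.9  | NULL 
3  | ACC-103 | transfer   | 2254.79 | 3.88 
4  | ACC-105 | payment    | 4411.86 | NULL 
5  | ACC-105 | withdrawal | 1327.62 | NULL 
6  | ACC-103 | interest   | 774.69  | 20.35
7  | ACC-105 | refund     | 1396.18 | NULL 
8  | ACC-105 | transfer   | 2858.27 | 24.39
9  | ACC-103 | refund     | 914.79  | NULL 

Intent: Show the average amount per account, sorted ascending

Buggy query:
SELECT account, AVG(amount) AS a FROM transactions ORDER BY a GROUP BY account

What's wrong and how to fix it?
Bug: GROUP BY must precede ORDER BY

Fix: Move ORDER BY to the end, after GROUP BY

Corrected query:
SELECT account, AVG(amount) AS a FROM transactions GROUP BY account ORDER BY a

Result:
account | a        
--------+----------
ACC-103 | 1753.2775
ACC-105 | 2479.366 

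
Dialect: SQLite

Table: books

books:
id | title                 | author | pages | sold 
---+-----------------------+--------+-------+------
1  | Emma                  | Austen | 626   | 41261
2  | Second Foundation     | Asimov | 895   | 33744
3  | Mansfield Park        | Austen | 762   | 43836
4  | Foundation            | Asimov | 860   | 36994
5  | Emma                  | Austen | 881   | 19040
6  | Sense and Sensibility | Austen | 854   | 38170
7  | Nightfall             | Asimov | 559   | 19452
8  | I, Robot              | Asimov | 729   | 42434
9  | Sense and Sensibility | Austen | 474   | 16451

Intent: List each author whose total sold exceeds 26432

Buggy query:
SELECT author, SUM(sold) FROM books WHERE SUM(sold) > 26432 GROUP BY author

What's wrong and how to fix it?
Bug: SUM(sold) is an aggregate, but WHERE filters rows before aggregation

Fix: Move the aggregate condition to a HAVING clause

Corrected query:
SELECT author, SUM(sold) FROM books GROUP BY author HAVING SUM(sold) > 26432

Result:
author | SUM(sold)
-------+----------
Asimov | 132624   
Austen | 158758   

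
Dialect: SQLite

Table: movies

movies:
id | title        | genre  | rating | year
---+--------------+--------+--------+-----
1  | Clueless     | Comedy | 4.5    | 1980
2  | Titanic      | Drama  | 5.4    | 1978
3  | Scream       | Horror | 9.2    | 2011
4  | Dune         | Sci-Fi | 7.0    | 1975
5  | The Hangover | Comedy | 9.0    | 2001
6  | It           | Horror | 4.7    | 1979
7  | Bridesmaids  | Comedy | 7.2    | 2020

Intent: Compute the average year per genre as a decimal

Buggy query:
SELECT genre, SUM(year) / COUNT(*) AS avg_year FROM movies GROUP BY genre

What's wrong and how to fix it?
Bug: Both operands are integers, so '/' performs integer division and truncates

Fix: Cast one side to REAL so the division keeps the fractional part

Corrected query:
SELECT genre, SUM(year) * 1.0 / COUNT(*) AS avg_year FROM movies GROUP BY genre

Result:
genre  | avg_year   
-------+------------
Comedy | 2000.333333
Drama  | 1978       
Horror | 1995       
Sci-Fi | 1975       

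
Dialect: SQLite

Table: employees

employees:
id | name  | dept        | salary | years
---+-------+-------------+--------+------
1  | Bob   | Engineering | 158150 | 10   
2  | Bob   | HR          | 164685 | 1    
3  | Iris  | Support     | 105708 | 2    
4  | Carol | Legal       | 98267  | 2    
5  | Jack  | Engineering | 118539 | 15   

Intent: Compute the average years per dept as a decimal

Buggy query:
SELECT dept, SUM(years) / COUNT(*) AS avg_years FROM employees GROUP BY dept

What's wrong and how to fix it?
Bug: Both operands are integers, so '/' performs integer division and truncates

Fix: Multiply by 1.0 (or CAST to REAL) to force floating-point division

Corrected query:
SELECT dept, SUM(years) * 1.0 / COUNT(*) AS avg_years FROM employees GROUP BY dept

Result:
dept        | avg_years
------------+----------
Engineering | 12.5     
HR          | 1        
Legal       | 2        
Support     | 2        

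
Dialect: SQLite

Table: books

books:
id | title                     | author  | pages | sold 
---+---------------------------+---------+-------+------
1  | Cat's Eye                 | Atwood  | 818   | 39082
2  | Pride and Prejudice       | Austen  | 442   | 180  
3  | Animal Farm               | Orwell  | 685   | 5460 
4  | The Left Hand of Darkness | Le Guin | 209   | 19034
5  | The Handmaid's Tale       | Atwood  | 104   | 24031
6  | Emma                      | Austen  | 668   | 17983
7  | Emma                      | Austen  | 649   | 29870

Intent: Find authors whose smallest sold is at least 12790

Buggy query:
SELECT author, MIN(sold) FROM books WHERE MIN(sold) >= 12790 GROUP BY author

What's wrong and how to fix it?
Bug: MIN() in WHERE is a misuse of aggregate

Fix: Use HAVING for the per-group MIN condition

Corrected query:
SELECT author, MIN(sold) FROM books GROUP BY author HAVING MIN(sold) >= 12790

Result:
author  | MIN(sold)
--------+----------
Atwood  | 24031    
Le Guin | 19034    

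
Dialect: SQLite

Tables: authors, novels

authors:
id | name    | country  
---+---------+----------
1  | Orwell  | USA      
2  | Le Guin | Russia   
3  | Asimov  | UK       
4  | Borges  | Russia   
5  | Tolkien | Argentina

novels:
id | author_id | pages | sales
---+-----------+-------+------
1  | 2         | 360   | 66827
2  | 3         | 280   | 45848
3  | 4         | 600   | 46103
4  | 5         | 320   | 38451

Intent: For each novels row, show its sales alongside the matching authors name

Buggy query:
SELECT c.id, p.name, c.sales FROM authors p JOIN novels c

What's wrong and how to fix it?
Bug: JOIN with no ON clause produces a cartesian product; every novels row pairs with every authors row

Fix: Add ON c.author_id = p.id to the JOIN

Corrected query:
SELECT c.id, p.name, c.sales FROM authors p JOIN novels c ON c.author_id = p.id

Result:
id | name    | sales
---+---------+------
1  | Le Guin | 66827
2  | Asimov  | 45848
3  | Borges  | 46103
4  | Tolkien | 38451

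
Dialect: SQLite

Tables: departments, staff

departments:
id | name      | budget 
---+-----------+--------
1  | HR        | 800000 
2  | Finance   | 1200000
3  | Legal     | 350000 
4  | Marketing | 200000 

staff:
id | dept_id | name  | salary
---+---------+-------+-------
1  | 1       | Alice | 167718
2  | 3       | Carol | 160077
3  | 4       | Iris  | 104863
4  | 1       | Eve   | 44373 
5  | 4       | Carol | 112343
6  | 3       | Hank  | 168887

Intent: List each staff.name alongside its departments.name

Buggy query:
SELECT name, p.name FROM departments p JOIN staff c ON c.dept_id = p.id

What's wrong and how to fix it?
Bug: Both tables have a 'name' column; the unqualified reference is ambiguous

Fix: Qualify the column with its table alias (c.name)

Corrected query:
SELECT c.name, p.name FROM departments p JOIN staff c ON c.dept_id = p.id

Result:
name  | name     
------+----------
Alice | HR       
Carol | Legal    
Iris  | Marketing
Eve   | HR       
Carol | Marketing
Hank  | Legal    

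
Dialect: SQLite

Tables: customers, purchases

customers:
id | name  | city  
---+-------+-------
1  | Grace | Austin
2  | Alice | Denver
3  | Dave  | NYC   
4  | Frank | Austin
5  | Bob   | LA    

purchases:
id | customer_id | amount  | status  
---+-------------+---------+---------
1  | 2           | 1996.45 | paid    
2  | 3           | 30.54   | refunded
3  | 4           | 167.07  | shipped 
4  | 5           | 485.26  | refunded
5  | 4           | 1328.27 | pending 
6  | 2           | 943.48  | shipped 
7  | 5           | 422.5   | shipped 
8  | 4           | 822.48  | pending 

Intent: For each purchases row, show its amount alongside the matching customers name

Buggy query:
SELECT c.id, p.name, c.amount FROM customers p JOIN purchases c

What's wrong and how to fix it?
Bug: JOIN with no ON clause produces a cartesian product; every purchases row pairs with every customers row

Fix: Add ON c.customer_id = p.id to the JOIN

Corrected query:
SELECT c.id, p.name, c.amount FROM customers p JOIN purchases c ON c.customer_id = p.id

Result:
id | name  | amount 
---+-------+--------
1  | Alice | 1996.45
2  | Dave  | 30.54  
3  | Frank | 167.07 
4  | Bob   | 485.26 
5  | Frank | 1328.27
6  | Alice | 943.48 
7  | Bob   | 422.5  
8  | Frank | 822.48 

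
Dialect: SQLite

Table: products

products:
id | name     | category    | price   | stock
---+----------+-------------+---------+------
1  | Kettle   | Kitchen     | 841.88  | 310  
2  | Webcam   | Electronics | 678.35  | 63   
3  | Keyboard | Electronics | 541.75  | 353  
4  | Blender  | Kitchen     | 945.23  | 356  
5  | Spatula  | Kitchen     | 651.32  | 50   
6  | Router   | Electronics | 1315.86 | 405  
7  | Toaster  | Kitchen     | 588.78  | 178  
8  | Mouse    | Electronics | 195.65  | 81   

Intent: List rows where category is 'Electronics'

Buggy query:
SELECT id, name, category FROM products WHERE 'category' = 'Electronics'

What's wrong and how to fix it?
Bug: Single quotes denote string literals in SQL; the column name is being compared as a constant string

Fix: Remove the quotes around the column name (or use double quotes for an identifier)

Corrected query:
SELECT id, name, category FROM products WHERE category = 'Electronics'

Result:
id | name     | category   
---+----------+------------
2  | Webcam   | Electronics
3  | Keyboard | Electronics
6  | Router   | Electronics
8  | Mouse    | Electronics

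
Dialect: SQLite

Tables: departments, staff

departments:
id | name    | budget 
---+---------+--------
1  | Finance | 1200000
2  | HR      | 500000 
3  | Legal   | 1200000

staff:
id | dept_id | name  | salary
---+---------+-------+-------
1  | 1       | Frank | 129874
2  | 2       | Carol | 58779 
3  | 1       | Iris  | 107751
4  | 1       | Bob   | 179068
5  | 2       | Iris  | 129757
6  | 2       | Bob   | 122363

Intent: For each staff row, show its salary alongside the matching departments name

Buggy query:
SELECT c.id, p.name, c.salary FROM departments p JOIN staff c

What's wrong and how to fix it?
Bug: JOIN with no ON clause produces a cartesian product; every staff row pairs with every departments row

Fix: Specify the join condition linking the foreign key to the parent id

Corrected query:
SELECT c.id, p.name, c.salary FROM departments p JOIN staff c ON c.dept_id = p.id

Result:
id | name    | salary
---+---------+-------
1  | Finance | 129874
2  | HR      | 58779 
3  | Finance | 107751
4  | Finance | 179068
5  | HR      | 129757
6  | HR      | 122363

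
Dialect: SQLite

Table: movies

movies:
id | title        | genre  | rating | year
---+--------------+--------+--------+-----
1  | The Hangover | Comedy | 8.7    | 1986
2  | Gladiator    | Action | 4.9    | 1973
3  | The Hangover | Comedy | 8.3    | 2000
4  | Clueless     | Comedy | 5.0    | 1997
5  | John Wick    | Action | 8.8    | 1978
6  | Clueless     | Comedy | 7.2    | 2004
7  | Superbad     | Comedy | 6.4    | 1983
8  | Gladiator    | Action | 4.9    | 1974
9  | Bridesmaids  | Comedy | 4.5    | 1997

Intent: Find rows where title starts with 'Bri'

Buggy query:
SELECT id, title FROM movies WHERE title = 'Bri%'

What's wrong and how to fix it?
Bug: '=' compares the literal string including the % character; pattern matching needs LIKE

Fix: Replace '=' with LIKE so 'Bri%' is treated as a pattern

Corrected query:
SELECT id, title FROM movies WHERE title LIKE 'Bri%'

Result:
id | title      
---+------------
9  | Bridesmaids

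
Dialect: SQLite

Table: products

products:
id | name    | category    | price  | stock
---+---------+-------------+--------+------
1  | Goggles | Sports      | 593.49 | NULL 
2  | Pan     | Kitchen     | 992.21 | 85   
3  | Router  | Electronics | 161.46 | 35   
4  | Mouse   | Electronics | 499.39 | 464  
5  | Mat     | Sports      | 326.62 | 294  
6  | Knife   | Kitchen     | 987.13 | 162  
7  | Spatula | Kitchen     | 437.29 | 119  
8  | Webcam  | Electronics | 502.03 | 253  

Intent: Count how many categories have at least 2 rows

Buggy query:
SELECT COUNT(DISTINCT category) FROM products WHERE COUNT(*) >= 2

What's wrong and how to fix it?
Bug: WHERE filters individual rows, not groups, so a group-level COUNT is invalid there

Fix: Use a subquery that GROUPs and filters with HAVING, then count its rows

Corrected query:
SELECT COUNT(*) FROM (SELECT category FROM products GROUP BY category HAVING COUNT(*) >= 2)

Result:
COUNT(*)
--------
3       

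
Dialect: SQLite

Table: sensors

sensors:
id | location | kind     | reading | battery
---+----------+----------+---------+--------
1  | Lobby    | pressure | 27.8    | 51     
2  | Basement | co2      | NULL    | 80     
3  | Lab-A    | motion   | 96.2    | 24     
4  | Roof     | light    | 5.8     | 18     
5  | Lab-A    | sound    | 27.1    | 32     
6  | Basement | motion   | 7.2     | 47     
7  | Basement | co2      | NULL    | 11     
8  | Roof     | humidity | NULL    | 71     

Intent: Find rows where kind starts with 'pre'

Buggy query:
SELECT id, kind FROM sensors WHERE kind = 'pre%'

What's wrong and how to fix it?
Bug: '=' compares the literal string including the % character; pattern matching needs LIKE

Fix: Replace '=' with LIKE so 'pre%' is treated as a pattern

Corrected query:
SELECT id, kind FROM sensors WHERE kind LIKE 'pre%'

Result:
id | kind    
---+---------
1  | pressure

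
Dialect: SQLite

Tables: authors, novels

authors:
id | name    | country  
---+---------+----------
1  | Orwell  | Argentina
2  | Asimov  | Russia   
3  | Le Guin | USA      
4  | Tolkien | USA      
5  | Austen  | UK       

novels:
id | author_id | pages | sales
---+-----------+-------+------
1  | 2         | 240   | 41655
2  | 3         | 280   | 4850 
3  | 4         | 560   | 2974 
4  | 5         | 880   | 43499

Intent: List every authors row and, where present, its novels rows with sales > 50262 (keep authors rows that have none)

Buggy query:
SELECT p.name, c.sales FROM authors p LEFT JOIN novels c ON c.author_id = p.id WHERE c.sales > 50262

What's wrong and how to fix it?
Bug: Filtering c.sales in WHERE discards the NULL rows produced by LEFT JOIN, turning it into an inner join

Fix: Move the right-table condition into the ON clause so unmatched parents are kept

Corrected query:
SELECT p.name, c.sales FROM authors p LEFT JOIN novels c ON c.author_id = p.id AND c.sales > 50262

Result:
name    | sales
--------+------
Orwell  | NULL 
Asimov  | NULL 
Le Guin | NULL 
Tolkien | NULL 
Austen  | NULL 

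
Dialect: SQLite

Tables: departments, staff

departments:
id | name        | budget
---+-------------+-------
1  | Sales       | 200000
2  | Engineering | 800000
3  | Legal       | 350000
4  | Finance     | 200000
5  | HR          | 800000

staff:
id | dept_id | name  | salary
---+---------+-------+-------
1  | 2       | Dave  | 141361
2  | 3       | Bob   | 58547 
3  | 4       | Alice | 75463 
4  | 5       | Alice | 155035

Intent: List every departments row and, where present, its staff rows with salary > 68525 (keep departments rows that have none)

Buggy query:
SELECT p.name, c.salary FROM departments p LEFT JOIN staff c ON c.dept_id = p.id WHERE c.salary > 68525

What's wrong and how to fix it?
Bug: Filtering c.salary in WHERE discards the NULL rows produced by LEFT JOIN, turning it into an inner join

Fix: Move the right-table condition into the ON clause so unmatched parents are kept

Corrected query:
SELECT p.name, c.salary FROM departments p LEFT JOIN staff c ON c.dept_id = p.id AND c.salary > 68525

Result:
name        | salary
------------+-------
Sales       | NULL  
Engineering | 141361
Legal       | NULL  
Finance     | 75463 
HR          | 155035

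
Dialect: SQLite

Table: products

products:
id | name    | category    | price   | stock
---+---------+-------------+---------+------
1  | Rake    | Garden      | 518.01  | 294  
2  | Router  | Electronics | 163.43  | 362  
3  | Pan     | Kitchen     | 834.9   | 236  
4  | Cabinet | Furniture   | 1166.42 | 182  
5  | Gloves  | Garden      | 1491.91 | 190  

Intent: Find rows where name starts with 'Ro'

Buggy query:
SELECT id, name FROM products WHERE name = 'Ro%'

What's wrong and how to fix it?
Bug: '=' compares the literal string including the % character; pattern matching needs LIKE

Fix: Replace '=' with LIKE so 'Ro%' is treated as a pattern

Corrected query:
SELECT id, name FROM products WHERE name LIKE 'Ro%'

Result:
id | name  
---+-------
2  | Router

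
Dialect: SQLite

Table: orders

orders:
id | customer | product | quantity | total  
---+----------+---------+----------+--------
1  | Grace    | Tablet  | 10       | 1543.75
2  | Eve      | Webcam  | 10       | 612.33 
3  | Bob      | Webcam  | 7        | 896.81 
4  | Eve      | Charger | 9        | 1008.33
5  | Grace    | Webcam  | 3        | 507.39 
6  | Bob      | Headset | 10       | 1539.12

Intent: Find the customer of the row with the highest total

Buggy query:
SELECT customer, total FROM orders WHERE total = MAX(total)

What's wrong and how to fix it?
Bug: MAX(total) is an aggregate and cannot be used directly in WHERE

Fix: Use a subquery: WHERE total = (SELECT MAX(total) FROM orders)

Corrected query:
SELECT customer, total FROM orders WHERE total = (SELECT MAX(total) FROM orders)

Result:
customer | total  
---------+--------
Grace    | 1543.75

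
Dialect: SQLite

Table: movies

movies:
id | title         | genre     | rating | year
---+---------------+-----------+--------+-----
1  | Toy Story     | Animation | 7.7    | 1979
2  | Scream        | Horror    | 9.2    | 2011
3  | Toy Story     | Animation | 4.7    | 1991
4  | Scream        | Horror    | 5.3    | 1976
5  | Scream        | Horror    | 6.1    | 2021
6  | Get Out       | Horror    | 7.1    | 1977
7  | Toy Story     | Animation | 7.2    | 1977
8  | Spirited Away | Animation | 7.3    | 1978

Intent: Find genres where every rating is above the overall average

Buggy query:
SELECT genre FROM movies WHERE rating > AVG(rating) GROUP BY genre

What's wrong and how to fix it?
Bug: WHERE evaluates per row before aggregation, so AVG() is unavailable

Fix: Use a subquery for AVG and a HAVING MIN(...) filter so the condition holds for every row in the group

Corrected query:
SELECT genre FROM movies GROUP BY genre HAVING MIN(rating) > (SELECT AVG(rating) FROM movies)

Result:
(no rows)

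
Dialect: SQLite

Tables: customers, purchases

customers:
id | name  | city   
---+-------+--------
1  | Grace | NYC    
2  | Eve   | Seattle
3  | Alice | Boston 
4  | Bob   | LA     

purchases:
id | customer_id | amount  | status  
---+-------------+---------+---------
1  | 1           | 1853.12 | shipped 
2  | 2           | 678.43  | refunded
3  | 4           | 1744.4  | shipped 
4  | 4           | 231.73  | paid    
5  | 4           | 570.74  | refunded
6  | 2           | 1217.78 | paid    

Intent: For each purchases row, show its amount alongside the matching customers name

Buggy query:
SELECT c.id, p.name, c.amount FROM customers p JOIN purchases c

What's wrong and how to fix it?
Bug: Missing join condition: each purchases row is matched to all customers rows instead of just its own

Fix: Specify the join condition linking the foreign key to the parent id

Corrected query:
SELECT c.id, p.name, c.amount FROM customers p JOIN purchases c ON c.customer_id = p.id

Result:
id | name  | amount 
---+-------+--------
1  | Grace | 1853.12
2  | Eve   | 678.43 
3  | Bob   | 1744.4 
4  | Bob   | 231.73 
5  | Bob   | 570.74 
6  | Eve   | 1217.78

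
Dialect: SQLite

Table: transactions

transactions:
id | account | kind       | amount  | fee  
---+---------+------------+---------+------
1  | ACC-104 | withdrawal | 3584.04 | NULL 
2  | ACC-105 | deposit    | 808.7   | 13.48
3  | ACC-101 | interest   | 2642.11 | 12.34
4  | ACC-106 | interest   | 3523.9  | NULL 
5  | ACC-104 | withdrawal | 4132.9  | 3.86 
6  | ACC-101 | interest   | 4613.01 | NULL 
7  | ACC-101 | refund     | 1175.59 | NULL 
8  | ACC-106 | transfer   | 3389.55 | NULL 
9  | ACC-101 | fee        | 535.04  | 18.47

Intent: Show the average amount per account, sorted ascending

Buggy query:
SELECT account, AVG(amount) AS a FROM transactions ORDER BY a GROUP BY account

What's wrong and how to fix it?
Bug: GROUP BY must precede ORDER BY

Fix: Reorder: SELECT … FROM … GROUP BY … ORDER BY …

Corrected query:
SELECT account, AVG(amount) AS a FROM transactions GROUP BY account ORDER BY a

Result:
account | a        
--------+----------
ACC-105 | 808.7    
ACC-101 | 2241.4375
ACC-106 | 3456.725 
ACC-104 | 3858.47  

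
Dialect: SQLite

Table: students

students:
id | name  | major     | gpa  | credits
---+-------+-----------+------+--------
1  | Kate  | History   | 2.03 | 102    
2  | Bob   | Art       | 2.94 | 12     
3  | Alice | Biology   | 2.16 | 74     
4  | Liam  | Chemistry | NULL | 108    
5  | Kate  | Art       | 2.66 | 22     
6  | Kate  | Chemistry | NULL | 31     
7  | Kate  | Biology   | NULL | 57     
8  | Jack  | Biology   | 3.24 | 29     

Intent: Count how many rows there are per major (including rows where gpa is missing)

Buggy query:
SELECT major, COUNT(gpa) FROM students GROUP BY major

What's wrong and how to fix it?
Bug: COUNT(column) counts non-NULL values only; rows with NULL gpa aren't counted

Fix: Replace COUNT(gpa) with COUNT(*)

Corrected query:
SELECT major, COUNT(*) FROM students GROUP BY major

Result:
major     | COUNT(*)
----------+---------
Art       | 2       
Biology   | 3       
Chemistry | 2       
History   | 1       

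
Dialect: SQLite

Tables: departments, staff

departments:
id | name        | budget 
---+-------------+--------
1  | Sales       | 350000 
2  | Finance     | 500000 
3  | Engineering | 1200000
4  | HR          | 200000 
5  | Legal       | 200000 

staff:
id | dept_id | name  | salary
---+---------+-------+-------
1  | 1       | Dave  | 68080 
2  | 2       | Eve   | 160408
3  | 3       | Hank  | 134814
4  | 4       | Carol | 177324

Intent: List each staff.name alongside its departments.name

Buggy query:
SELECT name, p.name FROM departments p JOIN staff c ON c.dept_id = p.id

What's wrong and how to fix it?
Bug: Both tables have a 'name' column; the unqualified reference is ambiguous

Fix: Qualify the column with its table alias (c.name)

Corrected query:
SELECT c.name, p.name FROM departments p JOIN staff c ON c.dept_id = p.id

Result:
name  | name       
------+------------
Dave  | Sales      
Eve   | Finance    
Hank  | Engineering
Carol | HR         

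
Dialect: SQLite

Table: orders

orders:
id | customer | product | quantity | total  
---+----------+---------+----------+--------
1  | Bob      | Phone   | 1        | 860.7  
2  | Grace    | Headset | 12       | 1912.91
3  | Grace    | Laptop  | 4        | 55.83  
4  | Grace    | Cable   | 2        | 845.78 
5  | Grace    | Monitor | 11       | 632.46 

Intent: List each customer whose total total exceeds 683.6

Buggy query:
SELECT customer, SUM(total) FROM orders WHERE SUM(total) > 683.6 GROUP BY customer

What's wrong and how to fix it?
Bug: Aggregate functions cannot appear in a WHERE clause

Fix: Use HAVING (which filters groups after aggregation) instead of WHERE

Corrected query:
SELECT customer, SUM(total) FROM orders GROUP BY customer HAVING SUM(total) > 683.6

Result:
customer | SUM(total)
---------+-----------
Bob      | 860.7     
Grace    | 3446.98   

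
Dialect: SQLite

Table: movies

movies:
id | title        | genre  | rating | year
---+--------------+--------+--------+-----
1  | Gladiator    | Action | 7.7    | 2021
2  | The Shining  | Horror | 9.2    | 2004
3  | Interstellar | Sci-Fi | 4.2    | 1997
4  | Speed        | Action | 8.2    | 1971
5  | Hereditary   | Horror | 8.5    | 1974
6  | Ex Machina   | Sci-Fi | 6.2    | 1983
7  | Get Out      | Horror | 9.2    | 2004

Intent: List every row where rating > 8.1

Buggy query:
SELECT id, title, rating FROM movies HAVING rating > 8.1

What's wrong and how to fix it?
Bug: This is a non-aggregate query (no GROUP BY, no aggregates), so in SQLite the HAVING clause is invalid here; a row-level condition belongs in WHERE

Fix: Use WHERE for row-level filtering

Corrected query:
SELECT id, title, rating FROM movies WHERE rating > 8.1

Result:
id | title       | rating
---+-------------+-------
2  | The Shining | 9.2   
4  | Speed       | 8.2   
5  | Hereditary  | 8.5   
7  | Get Out     | 9.2   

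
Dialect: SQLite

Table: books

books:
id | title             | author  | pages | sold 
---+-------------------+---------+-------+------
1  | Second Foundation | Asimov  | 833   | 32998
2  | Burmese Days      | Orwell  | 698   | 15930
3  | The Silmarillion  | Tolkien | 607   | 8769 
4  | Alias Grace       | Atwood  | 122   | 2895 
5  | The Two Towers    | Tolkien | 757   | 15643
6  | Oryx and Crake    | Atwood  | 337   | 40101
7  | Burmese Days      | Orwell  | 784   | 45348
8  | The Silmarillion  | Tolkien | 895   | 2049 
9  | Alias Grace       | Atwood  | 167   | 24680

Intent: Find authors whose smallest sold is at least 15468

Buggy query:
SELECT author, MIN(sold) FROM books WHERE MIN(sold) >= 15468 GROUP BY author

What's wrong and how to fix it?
Bug: MIN() in WHERE is a misuse of aggregate

Fix: Replace WHERE with HAVING after the GROUP BY

Corrected query:
SELECT author, MIN(sold) FROM books GROUP BY author HAVING MIN(sold) >= 15468

Result:
author | MIN(sold)
-------+----------
Asimov | 32998    
Orwell | 15930    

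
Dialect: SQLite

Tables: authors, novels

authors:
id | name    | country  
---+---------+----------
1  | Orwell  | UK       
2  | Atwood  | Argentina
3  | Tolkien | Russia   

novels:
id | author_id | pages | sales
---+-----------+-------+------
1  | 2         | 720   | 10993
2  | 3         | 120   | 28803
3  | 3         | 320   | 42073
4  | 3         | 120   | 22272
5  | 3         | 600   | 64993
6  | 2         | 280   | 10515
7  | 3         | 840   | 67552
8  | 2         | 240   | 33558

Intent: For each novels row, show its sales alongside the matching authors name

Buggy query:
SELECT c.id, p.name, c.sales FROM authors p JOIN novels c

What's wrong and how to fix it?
Bug: JOIN with no ON clause produces a cartesian product; every novels row pairs with every authors row

Fix: Specify the join condition linking the foreign key to the parent id

Corrected query:
SELECT c.id, p.name, c.sales FROM authors p JOIN novels c ON c.author_id = p.id

Result:
id | name    | sales
---+---------+------
1  | Atwood  | 10993
2  | Tolkien | 28803
3  | Tolkien | 42073
4  | Tolkien | 22272
5  | Tolkien | 64993
6  | Atwood  | 10515
7  | Tolkien | 67552
8  | Atwood  | 33558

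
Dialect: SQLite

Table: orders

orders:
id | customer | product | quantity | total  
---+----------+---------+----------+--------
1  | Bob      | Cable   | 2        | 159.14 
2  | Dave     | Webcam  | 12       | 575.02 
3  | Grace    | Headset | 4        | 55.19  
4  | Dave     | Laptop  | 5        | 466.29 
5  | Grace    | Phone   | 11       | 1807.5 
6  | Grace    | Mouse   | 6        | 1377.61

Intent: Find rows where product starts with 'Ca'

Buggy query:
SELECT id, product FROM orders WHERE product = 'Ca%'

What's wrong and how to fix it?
Bug: Wildcards only work with LIKE; '=' treats '%' as a literal character

Fix: Use LIKE for wildcard pattern matching

Corrected query:
SELECT id, product FROM orders WHERE product LIKE 'Ca%'

Result:
id | product
---+--------
1  | Cable  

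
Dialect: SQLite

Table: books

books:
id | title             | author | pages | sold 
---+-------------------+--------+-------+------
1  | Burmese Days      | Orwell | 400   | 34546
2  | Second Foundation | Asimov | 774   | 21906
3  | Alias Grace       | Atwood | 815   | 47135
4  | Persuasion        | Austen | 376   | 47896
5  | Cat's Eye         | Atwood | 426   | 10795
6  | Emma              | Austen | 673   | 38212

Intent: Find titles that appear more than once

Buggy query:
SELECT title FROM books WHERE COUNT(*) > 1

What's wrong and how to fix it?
Bug: COUNT(*) is an aggregate and cannot be used in WHERE

Fix: Group first, then use HAVING for the count condition

Corrected query:
SELECT title FROM books GROUP BY title HAVING COUNT(*) > 1

Result:
(no rows)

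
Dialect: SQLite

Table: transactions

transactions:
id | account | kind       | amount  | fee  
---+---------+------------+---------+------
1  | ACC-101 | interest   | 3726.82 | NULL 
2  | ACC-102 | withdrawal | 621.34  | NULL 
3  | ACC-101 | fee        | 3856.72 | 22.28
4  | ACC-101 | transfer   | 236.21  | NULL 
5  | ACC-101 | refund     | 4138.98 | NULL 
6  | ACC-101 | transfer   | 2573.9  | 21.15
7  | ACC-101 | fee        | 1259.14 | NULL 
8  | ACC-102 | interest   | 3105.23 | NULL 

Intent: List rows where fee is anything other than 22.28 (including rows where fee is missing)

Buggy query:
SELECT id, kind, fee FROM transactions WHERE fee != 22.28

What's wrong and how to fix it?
Bug: Inequality against NULL is unknown, not true; rows with NULL are dropped

Fix: Add an explicit OR fee IS NULL to include the missing-value rows

Corrected query:
SELECT id, kind, fee FROM transactions WHERE fee != 22.28 OR fee IS NULL

Result:
id | kind       | fee  
---+------------+------
1  | interest   | NULL 
2  | withdrawal | NULL 
4  | transfer   | NULL 
5  | refund     | NULL 
6  | transfer   | 21.15
7  | fee        | NULL 
8  | interest   | NULL 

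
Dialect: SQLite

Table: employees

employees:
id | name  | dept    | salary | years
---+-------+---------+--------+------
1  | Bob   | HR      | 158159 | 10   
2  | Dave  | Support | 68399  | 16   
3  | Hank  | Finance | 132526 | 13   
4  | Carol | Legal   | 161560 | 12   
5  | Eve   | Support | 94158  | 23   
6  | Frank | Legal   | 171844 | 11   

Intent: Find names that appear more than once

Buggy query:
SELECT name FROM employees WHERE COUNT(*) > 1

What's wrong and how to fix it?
Bug: WHERE can't reference COUNT(*); aggregates are computed after WHERE

Fix: Group first, then use HAVING for the count condition

Corrected query:
SELECT name FROM employees GROUP BY name HAVING COUNT(*) > 1

Result:
(no rows)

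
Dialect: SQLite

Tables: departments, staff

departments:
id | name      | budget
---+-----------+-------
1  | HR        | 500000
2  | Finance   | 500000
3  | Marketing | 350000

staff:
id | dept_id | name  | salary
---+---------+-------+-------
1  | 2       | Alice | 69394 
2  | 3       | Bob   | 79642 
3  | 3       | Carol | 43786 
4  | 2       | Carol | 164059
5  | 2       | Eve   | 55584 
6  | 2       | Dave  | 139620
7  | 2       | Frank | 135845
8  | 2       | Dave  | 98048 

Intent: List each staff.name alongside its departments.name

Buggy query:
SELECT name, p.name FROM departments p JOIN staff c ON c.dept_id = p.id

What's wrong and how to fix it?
Bug: 'name' exists in both joined tables, so the database can't tell which one is meant

Fix: Qualify the column with its table alias (c.name)

Corrected query:
SELECT c.name, p.name FROM departments p JOIN staff c ON c.dept_id = p.id

Result:
name  | name     
------+----------
Alice | Finance  
Bob   | Marketing
Carol | Marketing
Carol | Finance  
Eve   | Finance  
Dave  | Finance  
Frank | Finance  
Dave  | Finance  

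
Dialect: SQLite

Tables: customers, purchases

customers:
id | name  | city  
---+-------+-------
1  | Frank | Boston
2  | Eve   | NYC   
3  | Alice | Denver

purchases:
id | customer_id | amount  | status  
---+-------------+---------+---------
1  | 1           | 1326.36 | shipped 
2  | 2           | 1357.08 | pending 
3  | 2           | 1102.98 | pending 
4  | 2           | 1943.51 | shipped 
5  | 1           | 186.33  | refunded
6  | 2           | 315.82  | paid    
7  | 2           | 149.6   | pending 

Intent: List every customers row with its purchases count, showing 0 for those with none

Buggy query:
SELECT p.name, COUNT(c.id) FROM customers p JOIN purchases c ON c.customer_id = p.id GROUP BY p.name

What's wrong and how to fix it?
Bug: INNER JOIN drops customers rows that have no matching purchases rows

Fix: Use LEFT JOIN so parents without children still appear (COUNT(c.id) gives 0)

Corrected query:
SELECT p.name, COUNT(c.id) FROM customers p LEFT JOIN purchases c ON c.customer_id = p.id GROUP BY p.name

Result:
name  | COUNT(c.id)
------+------------
Alice | 0          
Eve   | 5          
Frank | 2          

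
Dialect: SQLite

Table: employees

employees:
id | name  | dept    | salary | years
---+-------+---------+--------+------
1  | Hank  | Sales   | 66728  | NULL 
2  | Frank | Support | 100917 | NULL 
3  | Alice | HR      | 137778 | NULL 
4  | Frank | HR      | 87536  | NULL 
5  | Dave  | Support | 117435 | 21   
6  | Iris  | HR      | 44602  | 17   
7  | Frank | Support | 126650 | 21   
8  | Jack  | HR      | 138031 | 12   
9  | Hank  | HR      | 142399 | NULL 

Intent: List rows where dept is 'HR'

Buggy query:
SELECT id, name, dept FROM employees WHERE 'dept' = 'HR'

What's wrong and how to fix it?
Bug: Single quotes denote string literals in SQL; the column name is being compared as a constant string

Fix: Reference the column as dept without single quotes

Corrected query:
SELECT id, name, dept FROM employees WHERE dept = 'HR'

Result:
id | name  | dept
---+-------+-----
3  | Alice | HR  
4  | Frank | HR  
6  | Iris  | HR  
8  | Jack  | HR  
9  | Hank  | HR  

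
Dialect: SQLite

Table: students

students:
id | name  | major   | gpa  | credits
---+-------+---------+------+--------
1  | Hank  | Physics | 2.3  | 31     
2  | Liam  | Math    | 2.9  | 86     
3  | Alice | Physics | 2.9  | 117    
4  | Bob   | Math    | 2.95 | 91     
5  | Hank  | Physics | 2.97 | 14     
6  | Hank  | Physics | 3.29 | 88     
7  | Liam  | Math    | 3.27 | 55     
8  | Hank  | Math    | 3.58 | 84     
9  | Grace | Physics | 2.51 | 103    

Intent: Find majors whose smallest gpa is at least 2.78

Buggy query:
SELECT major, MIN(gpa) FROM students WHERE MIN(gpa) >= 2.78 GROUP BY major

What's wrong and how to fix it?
Bug: Aggregates like MIN are computed per group after WHERE runs

Fix: Use HAVING for the per-group MIN condition

Corrected query:
SELECT major, MIN(gpa) FROM students GROUP BY major HAVING MIN(gpa) >= 2.78

Result:
major | MIN(gpa)
------+---------
Math  | 2.9     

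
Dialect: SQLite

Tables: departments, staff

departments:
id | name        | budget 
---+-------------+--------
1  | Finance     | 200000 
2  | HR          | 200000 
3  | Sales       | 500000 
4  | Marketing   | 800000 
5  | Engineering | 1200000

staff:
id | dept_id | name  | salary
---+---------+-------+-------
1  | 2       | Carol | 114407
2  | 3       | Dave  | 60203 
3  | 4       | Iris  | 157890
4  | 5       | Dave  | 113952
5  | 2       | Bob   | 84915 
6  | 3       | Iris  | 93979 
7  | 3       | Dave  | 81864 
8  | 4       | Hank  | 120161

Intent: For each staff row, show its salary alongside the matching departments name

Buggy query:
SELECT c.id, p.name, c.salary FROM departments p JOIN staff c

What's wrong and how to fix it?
Bug: JOIN with no ON clause produces a cartesian product; every staff row pairs with every departments row

Fix: Specify the join condition linking the foreign key to the parent id

Corrected query:
SELECT c.id, p.name, c.salary FROM departments p JOIN staff c ON c.dept_id = p.id

Result:
id | name        | salary
---+-------------+-------
1  | HR          | 114407
2  | Sales       | 60203 
3  | Marketing   | 157890
4  | Engineering | 113952
5  | HR          | 84915 
6  | Sales       | 93979 
7  | Sales       | 81864 
8  | Marketing   | 120161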